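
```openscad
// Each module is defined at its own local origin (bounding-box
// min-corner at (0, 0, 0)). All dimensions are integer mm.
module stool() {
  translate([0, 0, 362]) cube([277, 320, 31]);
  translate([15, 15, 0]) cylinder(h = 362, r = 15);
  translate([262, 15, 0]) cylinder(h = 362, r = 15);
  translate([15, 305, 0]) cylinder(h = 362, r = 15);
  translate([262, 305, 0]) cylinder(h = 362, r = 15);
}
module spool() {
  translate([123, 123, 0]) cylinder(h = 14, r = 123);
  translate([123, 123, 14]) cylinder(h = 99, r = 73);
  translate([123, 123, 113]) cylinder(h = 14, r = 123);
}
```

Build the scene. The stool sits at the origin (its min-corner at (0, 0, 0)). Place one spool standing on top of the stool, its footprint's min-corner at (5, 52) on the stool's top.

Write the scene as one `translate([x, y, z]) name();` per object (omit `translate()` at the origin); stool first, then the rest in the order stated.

stool();
translate([5, 52, 393]) spool();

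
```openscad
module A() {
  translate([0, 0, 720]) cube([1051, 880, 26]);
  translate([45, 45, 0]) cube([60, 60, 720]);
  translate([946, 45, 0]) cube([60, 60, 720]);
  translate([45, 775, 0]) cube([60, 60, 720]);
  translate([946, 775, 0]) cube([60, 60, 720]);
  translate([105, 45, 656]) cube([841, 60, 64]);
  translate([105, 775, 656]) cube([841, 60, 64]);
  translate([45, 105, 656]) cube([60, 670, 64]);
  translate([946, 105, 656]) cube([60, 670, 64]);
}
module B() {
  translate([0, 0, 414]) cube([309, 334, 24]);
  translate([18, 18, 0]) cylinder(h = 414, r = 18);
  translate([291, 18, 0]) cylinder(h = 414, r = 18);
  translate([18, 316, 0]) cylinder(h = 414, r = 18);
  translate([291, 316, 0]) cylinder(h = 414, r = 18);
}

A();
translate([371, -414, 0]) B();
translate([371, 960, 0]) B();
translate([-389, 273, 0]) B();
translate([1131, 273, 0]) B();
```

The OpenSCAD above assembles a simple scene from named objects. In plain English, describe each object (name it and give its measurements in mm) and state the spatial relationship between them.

A is a table with a 1051×880 mm rectangular top, 26 mm thick, top surface at z = 746 mm, supported by four 60×60 mm square legs, each inset 45 mm from the nearest pair of top edges, running from the floor. Four apron rails, 60 mm thick and 64 mm tall, run between adjacent legs with their top edges flush with the underside of the top and their outer faces flush with the legs' outer faces.

B is a four-legged stool. The seat is a 309×334×24 mm slab whose top surface is at z = 438 mm; four round legs, each 36 mm in diameter, run from the floor (z = 0) to the underside of the seat, each leg's axis is inset half a diameter from the nearest pair of seat edges (so the leg's bounding box is flush with the corner).

Four stools sit around the table at the −y, +y, −x, +x sides.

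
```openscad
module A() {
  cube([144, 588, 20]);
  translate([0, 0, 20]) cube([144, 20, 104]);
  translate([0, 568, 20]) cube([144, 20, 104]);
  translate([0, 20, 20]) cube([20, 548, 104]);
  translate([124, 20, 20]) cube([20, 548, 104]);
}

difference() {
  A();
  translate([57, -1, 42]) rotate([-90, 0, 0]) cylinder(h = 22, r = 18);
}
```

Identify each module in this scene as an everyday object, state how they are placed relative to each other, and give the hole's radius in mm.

A is an open box. The open box has a circular hole through its front wall. The hole's radius is 18 mm.

The subtracted cylinder has r = 18 mm.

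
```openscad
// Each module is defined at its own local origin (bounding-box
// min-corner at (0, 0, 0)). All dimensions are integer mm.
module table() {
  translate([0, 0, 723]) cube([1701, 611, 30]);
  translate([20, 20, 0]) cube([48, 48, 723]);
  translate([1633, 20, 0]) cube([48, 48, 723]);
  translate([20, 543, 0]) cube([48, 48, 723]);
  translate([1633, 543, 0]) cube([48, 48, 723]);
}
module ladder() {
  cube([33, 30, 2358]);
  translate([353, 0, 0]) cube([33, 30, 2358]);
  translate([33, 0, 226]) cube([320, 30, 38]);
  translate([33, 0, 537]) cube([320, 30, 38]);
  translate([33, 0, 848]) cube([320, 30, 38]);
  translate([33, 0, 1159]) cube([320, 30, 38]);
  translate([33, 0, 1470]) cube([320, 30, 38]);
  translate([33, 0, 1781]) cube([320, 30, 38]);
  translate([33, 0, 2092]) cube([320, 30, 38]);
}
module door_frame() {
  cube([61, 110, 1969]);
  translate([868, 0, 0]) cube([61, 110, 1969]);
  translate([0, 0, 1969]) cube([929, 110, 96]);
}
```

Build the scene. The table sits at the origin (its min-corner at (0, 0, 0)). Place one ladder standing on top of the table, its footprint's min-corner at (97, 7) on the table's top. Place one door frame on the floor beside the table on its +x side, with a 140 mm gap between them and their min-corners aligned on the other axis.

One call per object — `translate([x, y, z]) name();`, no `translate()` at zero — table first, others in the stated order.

table();
translate([97, 7, 753]) ladder();
translate([1841, 0, 0]) door_frame();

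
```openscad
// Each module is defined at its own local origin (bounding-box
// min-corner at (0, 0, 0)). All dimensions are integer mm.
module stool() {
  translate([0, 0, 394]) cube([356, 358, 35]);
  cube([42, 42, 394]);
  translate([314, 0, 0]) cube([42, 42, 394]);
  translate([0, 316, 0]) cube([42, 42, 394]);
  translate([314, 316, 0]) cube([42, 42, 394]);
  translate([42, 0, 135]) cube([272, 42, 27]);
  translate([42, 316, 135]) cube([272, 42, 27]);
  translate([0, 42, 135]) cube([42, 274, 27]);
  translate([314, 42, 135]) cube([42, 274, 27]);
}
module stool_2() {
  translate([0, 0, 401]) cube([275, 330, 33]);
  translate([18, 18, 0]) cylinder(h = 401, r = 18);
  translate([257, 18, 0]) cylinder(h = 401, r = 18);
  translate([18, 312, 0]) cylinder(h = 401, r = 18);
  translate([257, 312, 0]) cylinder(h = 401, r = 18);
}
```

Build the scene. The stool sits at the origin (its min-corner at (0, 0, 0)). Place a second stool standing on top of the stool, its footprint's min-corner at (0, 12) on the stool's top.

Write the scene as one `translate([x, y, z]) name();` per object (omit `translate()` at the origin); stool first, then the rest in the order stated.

stool();
translate([0, 12, 429]) stool_2();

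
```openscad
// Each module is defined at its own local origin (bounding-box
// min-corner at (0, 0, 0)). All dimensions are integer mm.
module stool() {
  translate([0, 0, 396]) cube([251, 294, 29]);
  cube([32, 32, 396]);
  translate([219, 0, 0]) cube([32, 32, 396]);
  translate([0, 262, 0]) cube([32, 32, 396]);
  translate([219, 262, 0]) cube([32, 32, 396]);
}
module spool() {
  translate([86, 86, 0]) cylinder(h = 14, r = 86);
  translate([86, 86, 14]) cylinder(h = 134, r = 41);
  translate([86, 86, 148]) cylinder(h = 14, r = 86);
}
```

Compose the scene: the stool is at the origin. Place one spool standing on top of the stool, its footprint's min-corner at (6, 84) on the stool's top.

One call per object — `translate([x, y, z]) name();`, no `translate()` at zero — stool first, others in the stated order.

stool();
translate([6, 84, 425]) spool();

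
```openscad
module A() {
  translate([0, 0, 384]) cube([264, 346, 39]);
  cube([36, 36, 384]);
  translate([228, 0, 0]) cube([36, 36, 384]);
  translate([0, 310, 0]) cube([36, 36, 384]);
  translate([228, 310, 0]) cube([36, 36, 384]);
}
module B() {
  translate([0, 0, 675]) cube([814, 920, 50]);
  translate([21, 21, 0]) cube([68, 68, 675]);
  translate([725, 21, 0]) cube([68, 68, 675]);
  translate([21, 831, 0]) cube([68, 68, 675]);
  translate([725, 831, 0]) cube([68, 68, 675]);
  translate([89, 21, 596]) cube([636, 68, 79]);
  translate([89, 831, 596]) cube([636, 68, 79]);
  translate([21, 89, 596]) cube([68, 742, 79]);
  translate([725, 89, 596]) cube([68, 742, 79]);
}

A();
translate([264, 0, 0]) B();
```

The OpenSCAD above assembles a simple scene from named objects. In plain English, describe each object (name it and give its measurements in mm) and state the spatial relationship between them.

A is a four-legged stool. The seat is a 264×346×39 mm slab whose top surface is at z = 423 mm; four square legs, each 36×36 mm in cross-section, run from the floor (z = 0) to the underside of the seat, each flush with a corner of the seat.

B is a table with a 814×920 mm rectangular top, 50 mm thick, top surface at z = 725 mm, supported by four 68×68 mm square legs, each inset 21 mm from the nearest pair of top edges, running from the floor. Four apron rails, 68 mm thick and 79 mm tall, run between adjacent legs with their top edges flush with the underside of the top and their outer faces flush with the legs' outer faces.

The table is against the stool's +x side, with their −y faces flush.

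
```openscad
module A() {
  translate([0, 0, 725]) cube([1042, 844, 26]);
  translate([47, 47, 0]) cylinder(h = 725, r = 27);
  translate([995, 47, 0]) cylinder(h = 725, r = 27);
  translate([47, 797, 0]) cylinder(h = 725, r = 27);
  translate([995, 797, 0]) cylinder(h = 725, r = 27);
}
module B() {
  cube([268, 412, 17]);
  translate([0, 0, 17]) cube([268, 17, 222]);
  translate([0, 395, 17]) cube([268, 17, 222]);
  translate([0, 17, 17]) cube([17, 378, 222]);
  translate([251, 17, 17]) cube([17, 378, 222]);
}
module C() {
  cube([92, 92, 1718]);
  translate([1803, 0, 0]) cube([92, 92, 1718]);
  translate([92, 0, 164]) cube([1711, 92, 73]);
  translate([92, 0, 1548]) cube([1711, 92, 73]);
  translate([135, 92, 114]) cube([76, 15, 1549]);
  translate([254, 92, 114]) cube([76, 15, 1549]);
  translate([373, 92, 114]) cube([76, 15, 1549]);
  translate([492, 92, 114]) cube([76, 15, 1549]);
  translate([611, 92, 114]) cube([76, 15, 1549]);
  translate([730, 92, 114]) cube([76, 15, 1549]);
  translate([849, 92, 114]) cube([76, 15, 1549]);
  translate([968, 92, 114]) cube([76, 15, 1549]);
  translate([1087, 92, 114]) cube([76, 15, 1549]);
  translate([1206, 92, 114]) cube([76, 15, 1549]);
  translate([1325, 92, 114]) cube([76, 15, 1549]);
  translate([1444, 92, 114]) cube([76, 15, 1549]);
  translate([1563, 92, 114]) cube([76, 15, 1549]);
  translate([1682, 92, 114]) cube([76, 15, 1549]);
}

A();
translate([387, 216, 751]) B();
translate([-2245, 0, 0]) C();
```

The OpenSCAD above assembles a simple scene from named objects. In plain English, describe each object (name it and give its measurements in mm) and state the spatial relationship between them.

A is a table with a 1042×844 mm rectangular top, 26 mm thick, top surface at z = 751 mm, supported by four round legs of 54 mm diameter, each leg's bounding box inset 20 mm from the nearest pair of top edges, running from the floor.

B is an open storage box with external size 268×412×239 mm and wall thickness 17 mm (the base is also 17 mm thick). The base covers the whole footprint; the four walls stand on the base, with the y-facing walls full-width and the x-facing walls fitting between their inner faces.

C is a fence section. Two 92×92 mm posts, 1718 mm tall, stand on the floor with a clear span of 1711 mm between their inner faces. Two horizontal rails of 92×73 mm section span the gap between the posts with their undersides at z = 164 mm and z = 1548 mm, flush with the posts' −y face. 14 pickets, each 76 mm wide, 15 mm thick and 1549 mm tall, are fixed to the +y face of the rails with their bottoms at z = 114 mm, evenly spaced across the span with equal gaps (rounded down to the nearest mm) at the −x end and between each pair — any rounding remainder accumulates at the +x end.

The open box is on top of the table, centred. The fence section is on the floor beside the table on its −x side.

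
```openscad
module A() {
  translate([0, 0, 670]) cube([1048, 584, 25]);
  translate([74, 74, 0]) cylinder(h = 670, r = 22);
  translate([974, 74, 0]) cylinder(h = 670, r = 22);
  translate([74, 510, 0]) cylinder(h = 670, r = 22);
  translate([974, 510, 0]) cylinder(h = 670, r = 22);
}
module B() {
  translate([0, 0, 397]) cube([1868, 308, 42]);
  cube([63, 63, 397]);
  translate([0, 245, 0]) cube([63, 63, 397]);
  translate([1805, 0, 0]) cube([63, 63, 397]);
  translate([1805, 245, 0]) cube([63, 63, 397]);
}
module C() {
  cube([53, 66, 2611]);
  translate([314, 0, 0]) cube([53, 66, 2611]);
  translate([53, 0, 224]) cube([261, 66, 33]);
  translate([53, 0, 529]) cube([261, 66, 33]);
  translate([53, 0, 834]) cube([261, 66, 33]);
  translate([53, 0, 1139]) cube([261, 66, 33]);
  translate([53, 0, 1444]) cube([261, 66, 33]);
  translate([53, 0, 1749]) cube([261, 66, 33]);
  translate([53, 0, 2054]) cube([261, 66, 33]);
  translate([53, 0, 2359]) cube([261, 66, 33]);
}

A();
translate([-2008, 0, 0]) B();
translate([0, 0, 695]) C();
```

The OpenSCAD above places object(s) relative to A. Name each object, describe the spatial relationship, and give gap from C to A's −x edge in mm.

A is a table. B is a bench. C is a ladder. The bench is on the floor beside the table on its −x side. The ladder is on top of the table. The gap from the ladder to the table's −x edge is 0 mm.

The ladder's min-x is at 0; the table's min-x is 0; gap = 0 mm.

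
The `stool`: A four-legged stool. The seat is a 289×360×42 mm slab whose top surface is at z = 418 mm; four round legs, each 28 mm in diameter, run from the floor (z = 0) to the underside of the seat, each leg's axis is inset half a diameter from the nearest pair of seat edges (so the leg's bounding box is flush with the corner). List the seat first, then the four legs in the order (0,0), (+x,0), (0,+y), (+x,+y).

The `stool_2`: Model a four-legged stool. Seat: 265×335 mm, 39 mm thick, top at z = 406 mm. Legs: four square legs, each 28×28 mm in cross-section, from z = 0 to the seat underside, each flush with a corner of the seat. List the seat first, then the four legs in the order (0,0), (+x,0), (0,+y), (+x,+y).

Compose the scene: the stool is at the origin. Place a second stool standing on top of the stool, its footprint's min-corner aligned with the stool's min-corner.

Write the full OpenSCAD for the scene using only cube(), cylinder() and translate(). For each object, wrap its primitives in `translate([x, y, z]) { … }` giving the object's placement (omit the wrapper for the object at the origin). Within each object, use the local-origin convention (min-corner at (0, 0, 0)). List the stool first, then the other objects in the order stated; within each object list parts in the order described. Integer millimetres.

translate([0, 0, 376]) cube([289, 360, 42]);
translate([14, 14, 0]) cylinder(h = 376, r = 14);
translate([275, 14, 0]) cylinder(h = 376, r = 14);
translate([14, 346, 0]) cylinder(h = 376, r = 14);
translate([275, 346, 0]) cylinder(h = 376, r = 14);
translate([0, 0, 418]) {
  translate([0, 0, 367]) cube([265, 335, 39]);
  cube([28, 28, 367]);
  translate([237, 0, 0]) cube([28, 28, 367]);
  translate([0, 307, 0]) cube([28, 28, 367]);
  translate([237, 307, 0]) cube([28, 28, 367]);
}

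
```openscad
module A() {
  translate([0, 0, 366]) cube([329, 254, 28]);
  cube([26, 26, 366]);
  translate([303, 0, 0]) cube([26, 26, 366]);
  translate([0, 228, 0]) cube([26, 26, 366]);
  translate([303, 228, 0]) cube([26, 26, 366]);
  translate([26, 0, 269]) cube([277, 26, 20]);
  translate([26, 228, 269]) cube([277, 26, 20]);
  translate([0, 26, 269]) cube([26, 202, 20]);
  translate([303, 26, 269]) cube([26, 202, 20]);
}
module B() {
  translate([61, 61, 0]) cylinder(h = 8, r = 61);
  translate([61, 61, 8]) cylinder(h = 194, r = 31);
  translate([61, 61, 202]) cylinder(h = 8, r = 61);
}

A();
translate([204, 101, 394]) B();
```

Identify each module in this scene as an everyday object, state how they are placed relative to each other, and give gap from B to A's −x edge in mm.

The spool's min-x is at 204; the stool's min-x is 0; gap = 204 mm.

A is a stool. B is a spool. The spool is on top of the stool. The gap from the spool to the stool's −x edge is 204 mm.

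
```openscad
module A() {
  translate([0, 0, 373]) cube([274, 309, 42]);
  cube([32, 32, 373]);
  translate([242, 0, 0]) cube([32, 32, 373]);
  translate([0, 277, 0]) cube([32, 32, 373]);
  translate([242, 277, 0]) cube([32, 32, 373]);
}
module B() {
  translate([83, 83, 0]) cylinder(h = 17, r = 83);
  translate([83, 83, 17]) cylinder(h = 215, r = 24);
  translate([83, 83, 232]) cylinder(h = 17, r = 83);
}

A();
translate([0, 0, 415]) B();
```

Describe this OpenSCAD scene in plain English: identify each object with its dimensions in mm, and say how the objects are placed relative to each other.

A is a simple wooden stool: a rectangular seat 274 mm (x) by 309 mm (y), 42 mm thick, top face at z = 415 mm, on four square legs, each 32×32 mm in cross-section. The legs rest on z = 0, each flush with a corner of the seat.

B is a spool: two coaxial disc flanges of radius 83 mm and thickness 17 mm, joined by a core cylinder of radius 24 mm and height 215 mm. The lower flange rests on z = 0 and the three cylinders share a vertical axis.

The spool is on top of the stool.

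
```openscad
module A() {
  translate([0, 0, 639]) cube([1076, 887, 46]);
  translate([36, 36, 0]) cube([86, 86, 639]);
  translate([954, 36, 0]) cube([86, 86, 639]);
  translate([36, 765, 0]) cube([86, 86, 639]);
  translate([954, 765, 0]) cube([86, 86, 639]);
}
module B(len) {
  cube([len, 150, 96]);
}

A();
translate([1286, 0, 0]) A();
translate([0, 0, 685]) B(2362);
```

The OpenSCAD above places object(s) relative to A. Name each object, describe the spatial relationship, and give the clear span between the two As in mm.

A is a table. B is a beam. A beam spans the tops of two tables. The clear span between the two tables is 210 mm.

Second table starts at x = 1286; first ends at x = 1076; clear span = 1286 − 1076 = 210 mm.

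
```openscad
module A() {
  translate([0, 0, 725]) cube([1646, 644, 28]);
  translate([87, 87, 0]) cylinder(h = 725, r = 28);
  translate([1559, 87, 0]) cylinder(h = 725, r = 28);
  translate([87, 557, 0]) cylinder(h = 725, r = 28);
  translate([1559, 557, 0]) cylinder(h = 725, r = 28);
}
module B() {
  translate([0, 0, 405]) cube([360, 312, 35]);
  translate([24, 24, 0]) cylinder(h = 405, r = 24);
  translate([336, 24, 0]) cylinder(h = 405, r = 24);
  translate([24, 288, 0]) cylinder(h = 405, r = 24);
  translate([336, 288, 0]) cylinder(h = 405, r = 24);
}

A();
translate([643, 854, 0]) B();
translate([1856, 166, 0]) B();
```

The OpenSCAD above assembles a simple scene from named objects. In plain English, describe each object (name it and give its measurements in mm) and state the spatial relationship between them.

A is a rectangular dining table. The top is 1646×644×28 mm with its upper surface at z = 753 mm. It stands on four round legs of 56 mm diameter, each leg's bounding box inset 59 mm from the nearest pair of top edges, running from the floor to the underside of the top.

B is a four-legged stool. The seat is 360×312 mm, 35 mm thick, top at z = 440 mm. It stands on four round legs, each 48 mm in diameter, from z = 0 to the seat underside, each leg's axis is inset half a diameter from the nearest pair of seat edges (so the leg's bounding box is flush with the corner).

Two stools sit around the table at the +y, +x sides.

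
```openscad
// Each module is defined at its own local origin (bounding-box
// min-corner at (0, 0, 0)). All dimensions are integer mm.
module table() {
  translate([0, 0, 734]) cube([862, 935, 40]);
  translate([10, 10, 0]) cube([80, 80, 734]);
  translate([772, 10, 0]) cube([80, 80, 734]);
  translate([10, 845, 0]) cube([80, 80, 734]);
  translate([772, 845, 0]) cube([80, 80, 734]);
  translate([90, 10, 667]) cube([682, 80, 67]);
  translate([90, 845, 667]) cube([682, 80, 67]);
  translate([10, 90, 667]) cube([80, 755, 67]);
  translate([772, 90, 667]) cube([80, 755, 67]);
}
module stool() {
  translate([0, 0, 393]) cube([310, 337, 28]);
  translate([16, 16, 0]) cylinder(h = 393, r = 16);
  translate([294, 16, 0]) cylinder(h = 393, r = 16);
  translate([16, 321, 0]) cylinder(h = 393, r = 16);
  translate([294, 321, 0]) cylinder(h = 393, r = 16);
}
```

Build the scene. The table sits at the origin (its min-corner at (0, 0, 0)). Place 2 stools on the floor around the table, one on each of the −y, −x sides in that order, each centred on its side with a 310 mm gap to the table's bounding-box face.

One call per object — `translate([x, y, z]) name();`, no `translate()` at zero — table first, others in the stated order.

table();
translate([276, -647, 0]) stool();
translate([-620, 299, 0]) stool();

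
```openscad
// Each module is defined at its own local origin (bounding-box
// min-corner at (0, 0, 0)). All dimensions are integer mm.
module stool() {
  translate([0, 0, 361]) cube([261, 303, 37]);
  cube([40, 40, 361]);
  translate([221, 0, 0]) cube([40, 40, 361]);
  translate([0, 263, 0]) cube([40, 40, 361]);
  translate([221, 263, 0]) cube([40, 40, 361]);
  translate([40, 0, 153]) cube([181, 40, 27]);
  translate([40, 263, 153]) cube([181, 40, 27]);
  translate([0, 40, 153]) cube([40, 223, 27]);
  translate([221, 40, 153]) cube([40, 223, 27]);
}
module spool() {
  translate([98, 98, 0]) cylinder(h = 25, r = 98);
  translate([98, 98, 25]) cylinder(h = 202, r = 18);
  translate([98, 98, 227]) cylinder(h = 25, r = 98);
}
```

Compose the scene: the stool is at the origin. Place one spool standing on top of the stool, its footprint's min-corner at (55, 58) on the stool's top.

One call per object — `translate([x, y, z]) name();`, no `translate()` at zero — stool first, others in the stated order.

stool();
translate([55, 58, 398]) spool();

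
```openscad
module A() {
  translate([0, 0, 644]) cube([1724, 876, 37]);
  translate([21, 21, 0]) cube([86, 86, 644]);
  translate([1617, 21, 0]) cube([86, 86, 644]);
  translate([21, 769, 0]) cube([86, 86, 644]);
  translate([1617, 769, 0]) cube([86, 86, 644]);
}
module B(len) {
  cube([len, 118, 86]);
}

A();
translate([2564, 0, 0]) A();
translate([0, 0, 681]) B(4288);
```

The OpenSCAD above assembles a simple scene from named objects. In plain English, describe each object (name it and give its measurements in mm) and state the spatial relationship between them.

A is a table: top 1724 mm (x) × 876 mm (y), 37 mm thick, upper face at z = 681 mm, on four 86×86 mm square legs, each inset 21 mm from the nearest pair of top edges, running from z = 0 to the bottom of the top.

B is a rectangular beam 4288 mm long (x), 118 mm deep (y), 86 mm thick (z).

The beam spans the tops of two tables placed 840 mm apart, resting at z = 681 mm.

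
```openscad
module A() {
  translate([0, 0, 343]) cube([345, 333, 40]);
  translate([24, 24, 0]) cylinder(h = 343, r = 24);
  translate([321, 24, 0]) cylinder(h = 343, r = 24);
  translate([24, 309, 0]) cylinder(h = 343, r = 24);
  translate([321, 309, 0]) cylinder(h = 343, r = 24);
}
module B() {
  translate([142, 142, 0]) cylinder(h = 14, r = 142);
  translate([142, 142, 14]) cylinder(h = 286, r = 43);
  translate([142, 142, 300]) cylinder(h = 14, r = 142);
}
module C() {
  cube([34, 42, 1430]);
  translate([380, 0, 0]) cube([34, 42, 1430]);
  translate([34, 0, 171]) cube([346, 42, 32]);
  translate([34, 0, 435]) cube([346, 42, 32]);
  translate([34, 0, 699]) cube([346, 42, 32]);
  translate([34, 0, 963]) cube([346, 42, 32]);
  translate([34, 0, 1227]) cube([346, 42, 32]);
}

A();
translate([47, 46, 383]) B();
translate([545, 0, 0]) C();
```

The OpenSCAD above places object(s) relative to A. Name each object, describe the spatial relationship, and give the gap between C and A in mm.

The ladder's nearest face is 200 mm from the stool's +x face.

A is a stool. B is a spool. C is a ladder. The spool is on top of the stool. The ladder is on the floor beside the stool on its +x side. The gap between the ladder and the stool is 200 mm.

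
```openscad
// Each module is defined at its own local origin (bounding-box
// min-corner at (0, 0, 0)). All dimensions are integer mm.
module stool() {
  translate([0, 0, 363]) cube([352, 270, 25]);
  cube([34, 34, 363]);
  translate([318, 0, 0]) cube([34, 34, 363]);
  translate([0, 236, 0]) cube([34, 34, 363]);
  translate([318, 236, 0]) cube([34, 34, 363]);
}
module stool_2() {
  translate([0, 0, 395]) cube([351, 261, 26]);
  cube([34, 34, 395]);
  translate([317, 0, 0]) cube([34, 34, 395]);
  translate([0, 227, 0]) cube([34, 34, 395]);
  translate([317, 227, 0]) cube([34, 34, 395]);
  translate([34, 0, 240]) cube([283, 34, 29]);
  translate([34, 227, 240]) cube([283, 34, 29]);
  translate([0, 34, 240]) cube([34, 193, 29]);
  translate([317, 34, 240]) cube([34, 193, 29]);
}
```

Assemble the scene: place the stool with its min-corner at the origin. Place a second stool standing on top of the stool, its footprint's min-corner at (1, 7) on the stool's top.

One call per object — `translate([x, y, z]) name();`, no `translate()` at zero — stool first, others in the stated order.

stool();
translate([1, 7, 388]) stool_2();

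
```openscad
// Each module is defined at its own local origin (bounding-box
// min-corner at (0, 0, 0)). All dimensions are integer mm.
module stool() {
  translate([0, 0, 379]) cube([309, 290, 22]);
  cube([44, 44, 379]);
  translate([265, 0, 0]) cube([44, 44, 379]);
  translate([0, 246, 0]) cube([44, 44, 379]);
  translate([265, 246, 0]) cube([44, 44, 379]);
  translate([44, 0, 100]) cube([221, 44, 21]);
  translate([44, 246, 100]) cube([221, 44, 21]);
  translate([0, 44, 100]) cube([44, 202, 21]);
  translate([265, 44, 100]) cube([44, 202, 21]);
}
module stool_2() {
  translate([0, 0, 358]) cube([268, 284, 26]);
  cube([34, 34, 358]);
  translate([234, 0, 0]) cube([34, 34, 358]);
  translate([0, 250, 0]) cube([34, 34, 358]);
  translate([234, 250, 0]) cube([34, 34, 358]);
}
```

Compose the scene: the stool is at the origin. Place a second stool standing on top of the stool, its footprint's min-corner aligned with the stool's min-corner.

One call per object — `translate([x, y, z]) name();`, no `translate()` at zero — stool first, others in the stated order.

stool();
translate([0, 0, 401]) stool_2();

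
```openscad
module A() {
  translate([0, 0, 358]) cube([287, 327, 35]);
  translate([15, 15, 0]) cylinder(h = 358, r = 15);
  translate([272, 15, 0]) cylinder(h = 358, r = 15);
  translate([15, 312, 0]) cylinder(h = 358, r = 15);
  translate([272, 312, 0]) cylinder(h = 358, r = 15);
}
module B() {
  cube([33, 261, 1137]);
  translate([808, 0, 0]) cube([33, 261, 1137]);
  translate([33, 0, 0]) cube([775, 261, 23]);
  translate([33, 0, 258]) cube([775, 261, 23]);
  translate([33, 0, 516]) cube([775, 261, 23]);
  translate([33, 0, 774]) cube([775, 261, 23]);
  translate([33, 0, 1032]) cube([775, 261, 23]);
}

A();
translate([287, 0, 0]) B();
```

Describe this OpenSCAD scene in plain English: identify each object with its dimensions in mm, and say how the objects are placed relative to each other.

A is a simple wooden stool: a rectangular seat 287 mm (x) by 327 mm (y), 35 mm thick, top face at z = 393 mm, on four round legs, each 30 mm in diameter. The legs rest on z = 0, each leg's axis is inset half a diameter from the nearest pair of seat edges (so the leg's bounding box is flush with the corner).

B is an open bookshelf. Two side panels, each 33 mm thick, 261 mm deep and 1137 mm tall, stand 841 mm apart (outside-to-outside). Between them sit 5 shelves, each 23 mm thick and 261 mm deep, spanning the full gap between the sides. The bottom shelf rests on the floor (its underside at z = 0) and the clear gap between one shelf's top and the next shelf's underside is 235 mm.

The bookshelf is against the stool's +x side, with their −y faces flush.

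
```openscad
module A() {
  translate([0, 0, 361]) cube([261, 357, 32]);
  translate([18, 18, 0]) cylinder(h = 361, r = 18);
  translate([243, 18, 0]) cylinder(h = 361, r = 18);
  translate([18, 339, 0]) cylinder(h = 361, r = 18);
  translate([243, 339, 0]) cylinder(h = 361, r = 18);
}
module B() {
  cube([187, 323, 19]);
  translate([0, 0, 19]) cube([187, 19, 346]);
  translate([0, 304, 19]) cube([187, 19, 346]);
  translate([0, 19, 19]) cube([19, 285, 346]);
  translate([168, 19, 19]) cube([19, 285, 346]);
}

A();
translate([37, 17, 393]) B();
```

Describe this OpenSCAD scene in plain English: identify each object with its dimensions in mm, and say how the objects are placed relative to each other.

A is a four-legged stool. The seat is 261×357 mm, 32 mm thick, top at z = 393 mm. It stands on four round legs, each 36 mm in diameter, from z = 0 to the seat underside, each leg's axis is inset half a diameter from the nearest pair of seat edges (so the leg's bounding box is flush with the corner).

B is an open storage box with external size 187×323×365 mm and wall thickness 19 mm (the base is also 19 mm thick). The base covers the whole footprint; the four walls stand on the base, with the y-facing walls full-width and the x-facing walls fitting between their inner faces.

The open box is on top of the stool, centred.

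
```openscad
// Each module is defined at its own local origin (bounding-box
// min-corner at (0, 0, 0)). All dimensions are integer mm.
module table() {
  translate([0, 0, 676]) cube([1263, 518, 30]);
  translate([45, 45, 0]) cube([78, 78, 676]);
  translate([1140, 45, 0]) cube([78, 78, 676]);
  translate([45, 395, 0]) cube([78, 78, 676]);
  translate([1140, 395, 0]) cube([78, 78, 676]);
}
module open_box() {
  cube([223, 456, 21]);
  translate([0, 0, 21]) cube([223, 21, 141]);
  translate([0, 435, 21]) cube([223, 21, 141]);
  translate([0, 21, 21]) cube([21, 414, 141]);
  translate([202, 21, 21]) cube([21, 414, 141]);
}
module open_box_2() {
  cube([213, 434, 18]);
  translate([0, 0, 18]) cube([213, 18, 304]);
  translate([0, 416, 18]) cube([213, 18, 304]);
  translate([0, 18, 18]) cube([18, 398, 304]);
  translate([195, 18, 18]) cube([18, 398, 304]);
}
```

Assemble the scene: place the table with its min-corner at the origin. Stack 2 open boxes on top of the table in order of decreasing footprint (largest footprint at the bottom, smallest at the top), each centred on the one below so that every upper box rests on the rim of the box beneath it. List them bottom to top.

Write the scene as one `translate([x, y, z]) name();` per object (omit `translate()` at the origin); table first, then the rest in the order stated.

table();
translate([520, 31, 706]) open_box();
translate([525, 42, 868]) open_box_2();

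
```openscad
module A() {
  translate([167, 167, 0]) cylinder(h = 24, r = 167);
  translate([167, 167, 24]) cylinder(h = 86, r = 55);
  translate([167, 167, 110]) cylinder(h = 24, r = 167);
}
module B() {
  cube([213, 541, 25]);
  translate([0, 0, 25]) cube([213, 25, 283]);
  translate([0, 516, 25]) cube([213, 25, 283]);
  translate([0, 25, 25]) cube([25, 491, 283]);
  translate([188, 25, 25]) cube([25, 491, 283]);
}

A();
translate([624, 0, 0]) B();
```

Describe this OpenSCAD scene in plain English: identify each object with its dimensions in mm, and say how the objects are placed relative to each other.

A is a spool: two coaxial disc flanges of radius 167 mm and thickness 24 mm, joined by a core cylinder of radius 55 mm and height 86 mm. The lower flange rests on z = 0 and the three cylinders share a vertical axis.

B is an open-topped rectangular box: outside dimensions 213×541×308 mm, with a uniform wall and base thickness of 25 mm. The base is a full 213×541 slab on the floor; four walls sit on top of the base. The front and back walls (the −y and +y sides) span the full width; the two side walls fit between them.

The open box is on the floor beside the spool on its +x side.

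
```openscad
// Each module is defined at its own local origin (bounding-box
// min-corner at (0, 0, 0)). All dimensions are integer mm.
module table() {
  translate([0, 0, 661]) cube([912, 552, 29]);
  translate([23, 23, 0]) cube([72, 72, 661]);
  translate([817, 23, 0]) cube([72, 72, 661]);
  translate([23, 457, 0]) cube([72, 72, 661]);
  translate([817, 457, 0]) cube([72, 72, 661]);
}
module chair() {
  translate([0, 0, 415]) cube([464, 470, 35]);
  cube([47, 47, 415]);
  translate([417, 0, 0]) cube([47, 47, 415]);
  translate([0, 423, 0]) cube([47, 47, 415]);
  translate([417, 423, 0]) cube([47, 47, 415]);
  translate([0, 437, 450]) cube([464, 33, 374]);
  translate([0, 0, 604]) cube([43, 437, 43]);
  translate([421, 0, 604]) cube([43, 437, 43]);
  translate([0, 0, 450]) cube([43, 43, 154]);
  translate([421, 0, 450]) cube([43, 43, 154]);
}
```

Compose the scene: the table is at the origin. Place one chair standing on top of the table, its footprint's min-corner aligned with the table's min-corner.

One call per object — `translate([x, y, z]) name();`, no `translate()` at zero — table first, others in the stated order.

table();
translate([0, 0, 690]) chair();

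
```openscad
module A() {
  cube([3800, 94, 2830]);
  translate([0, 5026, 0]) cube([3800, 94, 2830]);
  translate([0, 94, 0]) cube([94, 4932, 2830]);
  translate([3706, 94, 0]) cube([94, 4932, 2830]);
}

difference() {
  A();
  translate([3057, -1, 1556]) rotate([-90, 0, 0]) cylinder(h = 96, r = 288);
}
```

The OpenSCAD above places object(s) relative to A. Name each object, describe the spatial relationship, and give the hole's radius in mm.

A is a house frame. The house frame has a circular hole through its front wall. The hole's radius is 288 mm.

The subtracted cylinder has r = 288 mm.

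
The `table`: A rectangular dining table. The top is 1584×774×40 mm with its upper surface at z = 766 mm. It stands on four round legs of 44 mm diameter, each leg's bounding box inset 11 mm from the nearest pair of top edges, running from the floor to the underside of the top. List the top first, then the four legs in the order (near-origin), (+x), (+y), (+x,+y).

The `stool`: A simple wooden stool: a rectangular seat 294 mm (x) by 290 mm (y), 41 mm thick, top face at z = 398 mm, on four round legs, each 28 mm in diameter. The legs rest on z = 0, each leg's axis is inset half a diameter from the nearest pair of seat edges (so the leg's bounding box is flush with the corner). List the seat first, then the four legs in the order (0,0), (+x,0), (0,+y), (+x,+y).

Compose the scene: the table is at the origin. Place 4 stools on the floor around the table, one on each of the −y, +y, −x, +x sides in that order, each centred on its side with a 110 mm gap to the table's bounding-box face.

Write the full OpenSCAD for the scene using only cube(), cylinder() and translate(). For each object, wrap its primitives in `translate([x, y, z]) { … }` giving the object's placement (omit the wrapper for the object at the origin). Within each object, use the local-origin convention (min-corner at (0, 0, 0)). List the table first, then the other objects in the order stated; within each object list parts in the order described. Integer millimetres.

translate([0, 0, 726]) cube([1584, 774, 40]);
translate([33, 33, 0]) cylinder(h = 726, r = 22);
translate([1551, 33, 0]) cylinder(h = 726, r = 22);
translate([33, 741, 0]) cylinder(h = 726, r = 22);
translate([1551, 741, 0]) cylinder(h = 726, r = 22);
translate([645, -400, 0]) {
  translate([0, 0, 357]) cube([294, 290, 41]);
  translate([14, 14, 0]) cylinder(h = 357, r = 14);
  translate([280, 14, 0]) cylinder(h = 357, r = 14);
  translate([14, 276, 0]) cylinder(h = 357, r = 14);
  translate([280, 276, 0]) cylinder(h = 357, r = 14);
}
translate([645, 884, 0]) {
  translate([0, 0, 357]) cube([294, 290, 41]);
  translate([14, 14, 0]) cylinder(h = 357, r = 14);
  translate([280, 14, 0]) cylinder(h = 357, r = 14);
  translate([14, 276, 0]) cylinder(h = 357, r = 14);
  translate([280, 276, 0]) cylinder(h = 357, r = 14);
}
translate([-404, 242, 0]) {
  translate([0, 0, 357]) cube([294, 290, 41]);
  translate([14, 14, 0]) cylinder(h = 357, r = 14);
  translate([280, 14, 0]) cylinder(h = 357, r = 14);
  translate([14, 276, 0]) cylinder(h = 357, r = 14);
  translate([280, 276, 0]) cylinder(h = 357, r = 14);
}
translate([1694, 242, 0]) {
  translate([0, 0, 357]) cube([294, 290, 41]);
  translate([14, 14, 0]) cylinder(h = 357, r = 14);
  translate([280, 14, 0]) cylinder(h = 357, r = 14);
  translate([14, 276, 0]) cylinder(h = 357, r = 14);
  translate([280, 276, 0]) cylinder(h = 357, r = 14);
}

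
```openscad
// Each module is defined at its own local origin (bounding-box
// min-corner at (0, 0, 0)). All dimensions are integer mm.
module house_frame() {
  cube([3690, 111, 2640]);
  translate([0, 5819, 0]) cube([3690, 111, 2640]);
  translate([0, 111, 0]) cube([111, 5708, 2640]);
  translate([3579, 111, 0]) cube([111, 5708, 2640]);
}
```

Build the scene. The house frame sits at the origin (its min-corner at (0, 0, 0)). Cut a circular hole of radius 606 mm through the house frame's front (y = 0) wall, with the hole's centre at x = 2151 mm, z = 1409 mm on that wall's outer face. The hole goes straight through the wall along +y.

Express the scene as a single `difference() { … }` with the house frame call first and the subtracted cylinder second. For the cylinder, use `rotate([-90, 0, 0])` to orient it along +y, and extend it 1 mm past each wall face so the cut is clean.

difference() {
  house_frame();
  translate([2151, -1, 1409]) rotate([-90, 0, 0]) cylinder(h = 113, r = 606);
}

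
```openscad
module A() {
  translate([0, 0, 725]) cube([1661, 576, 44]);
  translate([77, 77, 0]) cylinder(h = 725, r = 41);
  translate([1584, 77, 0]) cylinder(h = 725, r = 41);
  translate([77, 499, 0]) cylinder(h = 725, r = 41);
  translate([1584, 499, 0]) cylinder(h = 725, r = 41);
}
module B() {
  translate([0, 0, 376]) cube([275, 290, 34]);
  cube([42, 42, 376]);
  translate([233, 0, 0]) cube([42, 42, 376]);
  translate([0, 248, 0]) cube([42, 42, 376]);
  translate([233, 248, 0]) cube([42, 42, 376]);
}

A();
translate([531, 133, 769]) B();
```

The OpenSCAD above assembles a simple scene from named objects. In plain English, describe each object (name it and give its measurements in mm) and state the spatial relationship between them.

A is a rectangular dining table. The top is 1661×576×44 mm with its upper surface at z = 769 mm. It stands on four round legs of 82 mm diameter, each leg's bounding box inset 36 mm from the nearest pair of top edges, running from the floor to the underside of the top.

B is a simple wooden stool: a rectangular seat 275 mm (x) by 290 mm (y), 34 mm thick, top face at z = 410 mm, on four square legs, each 42×42 mm in cross-section. The legs rest on z = 0, each flush with a corner of the seat.

The stool is on top of the table.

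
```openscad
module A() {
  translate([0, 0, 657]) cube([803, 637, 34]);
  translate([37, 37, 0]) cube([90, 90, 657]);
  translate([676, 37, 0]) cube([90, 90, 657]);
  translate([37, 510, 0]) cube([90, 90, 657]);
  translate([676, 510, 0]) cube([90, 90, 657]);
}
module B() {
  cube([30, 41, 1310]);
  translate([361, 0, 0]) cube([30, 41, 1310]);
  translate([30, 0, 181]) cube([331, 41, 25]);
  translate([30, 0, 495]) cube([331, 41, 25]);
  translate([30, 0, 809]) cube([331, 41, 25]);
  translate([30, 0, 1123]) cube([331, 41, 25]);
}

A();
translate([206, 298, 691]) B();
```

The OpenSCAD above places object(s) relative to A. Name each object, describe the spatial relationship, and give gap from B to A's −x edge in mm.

A is a table. B is a ladder. The ladder is on top of the table, centred. The gap from the ladder to the table's −x edge is 206 mm.

The ladder's min-x is at 206; the table's min-x is 0; gap = 206 mm.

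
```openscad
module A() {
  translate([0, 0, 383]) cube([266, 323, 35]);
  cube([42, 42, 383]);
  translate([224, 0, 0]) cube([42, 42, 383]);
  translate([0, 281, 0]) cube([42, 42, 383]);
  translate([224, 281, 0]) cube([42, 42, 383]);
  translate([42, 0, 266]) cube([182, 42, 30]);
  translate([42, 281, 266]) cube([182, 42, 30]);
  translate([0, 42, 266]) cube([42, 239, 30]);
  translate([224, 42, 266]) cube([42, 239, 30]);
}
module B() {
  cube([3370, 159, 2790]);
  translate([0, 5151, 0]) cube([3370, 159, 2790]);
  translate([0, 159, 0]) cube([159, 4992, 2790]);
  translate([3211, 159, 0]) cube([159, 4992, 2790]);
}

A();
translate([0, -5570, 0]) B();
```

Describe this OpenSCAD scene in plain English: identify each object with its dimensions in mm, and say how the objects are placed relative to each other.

A is a four-legged stool. The seat is a 266×323×35 mm slab whose top surface is at z = 418 mm; four square legs, each 42×42 mm in cross-section, run from the floor (z = 0) to the underside of the seat, each flush with a corner of the seat. Four stretchers, 42 mm wide and 30 mm tall, connect adjacent legs with their undersides at z = 266 mm, each running between the inner faces of the legs it joins and aligned with the legs' outer faces on the other axis.

B is the wall frame of a small rectangular building: four walls, each 2790 mm tall and 159 mm thick, enclosing a footprint 3370 mm (x) by 5310 mm (y) outside-to-outside, with no floor or roof. The front and back walls (the −y and +y sides) span the full width; the two side walls fit between them.

The house frame is on the floor beside the stool on its −y side.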